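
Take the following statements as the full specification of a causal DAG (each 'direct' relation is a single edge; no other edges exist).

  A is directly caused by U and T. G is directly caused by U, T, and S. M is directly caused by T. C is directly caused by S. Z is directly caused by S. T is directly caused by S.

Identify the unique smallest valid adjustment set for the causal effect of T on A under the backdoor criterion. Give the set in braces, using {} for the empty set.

{}

Variables eligible for adjustment (non-descendants of T, excluding T and A): {C, S, U, Z}.
Backdoor paths from T to A:
  P1: T <- S -> G <- U -> A
Each backdoor path contains an unconditioned collider, so every path is already blocked with the empty conditioning set:
  P1: blocked at collider G (neither it nor any descendant is in the conditioning set).
The empty set is therefore the unique smallest valid set.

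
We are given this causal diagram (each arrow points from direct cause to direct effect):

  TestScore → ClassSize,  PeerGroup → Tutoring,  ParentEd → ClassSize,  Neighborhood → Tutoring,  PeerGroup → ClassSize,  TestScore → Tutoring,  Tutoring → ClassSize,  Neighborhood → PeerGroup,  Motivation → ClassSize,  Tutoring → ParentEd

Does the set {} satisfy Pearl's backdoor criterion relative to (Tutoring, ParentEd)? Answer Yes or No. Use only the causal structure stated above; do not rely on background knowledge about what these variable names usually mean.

Yes

Backdoor paths from Tutoring to ParentEd (paths whose first edge points into Tutoring):
  P1: Tutoring <- Neighborhood -> PeerGroup -> ClassSize <- ParentEd
  P2: Tutoring <- TestScore -> ClassSize <- ParentEd
  P3: Tutoring <- PeerGroup -> ClassSize <- ParentEd
Condition 1 (no descendant of Tutoring in the set): holds — descendants of Tutoring are {ClassSize, ParentEd}; none are in {}.
Condition 2 (every backdoor path blocked by {}):
  P1: blocked at collider ClassSize (neither it nor any descendant is in the conditioning set).
  P2: blocked at collider ClassSize (neither it nor any descendant is in the conditioning set).
  P3: blocked at collider ClassSize (neither it nor any descendant is in the conditioning set).
{} satisfies the backdoor criterion.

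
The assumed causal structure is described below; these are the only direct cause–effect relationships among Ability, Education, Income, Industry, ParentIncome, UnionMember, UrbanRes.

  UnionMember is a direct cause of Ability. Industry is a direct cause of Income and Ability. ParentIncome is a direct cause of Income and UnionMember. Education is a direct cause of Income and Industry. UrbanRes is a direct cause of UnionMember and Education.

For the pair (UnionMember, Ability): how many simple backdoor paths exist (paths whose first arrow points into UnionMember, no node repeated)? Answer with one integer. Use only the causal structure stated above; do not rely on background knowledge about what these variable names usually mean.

A backdoor path from UnionMember to Ability is any simple undirected path whose first edge points into UnionMember (i.e. leaves UnionMember via a parent).
Parents of UnionMember: {ParentIncome, UrbanRes}.
Enumerating:
  P1: UnionMember <- UrbanRes -> Education -> Industry -> Ability
  P2: UnionMember <- UrbanRes -> Education -> Income <- Industry -> Ability
  P3: UnionMember <- ParentIncome -> Income <- Education -> Industry -> Ability
  P4: UnionMember <- ParentIncome -> Income <- Industry -> Ability
That exhausts the simple backdoor paths. Count: 4.

4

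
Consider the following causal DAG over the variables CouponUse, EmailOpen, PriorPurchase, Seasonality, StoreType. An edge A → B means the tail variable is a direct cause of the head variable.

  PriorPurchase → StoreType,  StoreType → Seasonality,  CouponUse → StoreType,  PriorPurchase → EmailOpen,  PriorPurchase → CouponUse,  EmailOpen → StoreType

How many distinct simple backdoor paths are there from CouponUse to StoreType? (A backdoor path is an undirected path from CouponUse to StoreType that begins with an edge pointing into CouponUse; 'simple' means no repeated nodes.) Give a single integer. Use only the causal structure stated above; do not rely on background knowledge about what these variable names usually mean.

2

A backdoor path from CouponUse to StoreType is any simple undirected path whose first edge points into CouponUse (i.e. leaves CouponUse via a parent).
Parents of CouponUse: {PriorPurchase}.
Enumerating:
  P1: CouponUse <- PriorPurchase -> EmailOpen -> StoreType
  P2: CouponUse <- PriorPurchase -> StoreType
That exhausts the simple backdoor paths. Count: 2.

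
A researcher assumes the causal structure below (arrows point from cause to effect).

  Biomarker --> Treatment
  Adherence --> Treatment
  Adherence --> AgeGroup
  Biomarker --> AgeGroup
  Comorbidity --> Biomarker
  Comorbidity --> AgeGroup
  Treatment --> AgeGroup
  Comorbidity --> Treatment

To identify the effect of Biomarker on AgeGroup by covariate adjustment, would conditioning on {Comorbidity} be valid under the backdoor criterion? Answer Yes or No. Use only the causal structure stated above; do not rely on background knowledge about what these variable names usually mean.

Backdoor paths from Biomarker to AgeGroup (paths whose first edge points into Biomarker):
  P1: Biomarker <- Comorbidity -> Treatment <- Adherence -> AgeGroup
  P2: Biomarker <- Comorbidity -> Treatment -> AgeGroup
  P3: Biomarker <- Comorbidity -> AgeGroup
Condition 1 (no descendant of Biomarker in the set): holds — descendants of Biomarker are {AgeGroup, Treatment}; none are in {Comorbidity}.
Condition 2 (every backdoor path blocked by {Comorbidity}):
  P1: blocked at fork node Comorbidity ∈ conditioning set.
  P2: blocked at fork node Comorbidity ∈ conditioning set.
  P3: blocked at fork node Comorbidity ∈ conditioning set.
{Comorbidity} satisfies the backdoor criterion.

Yes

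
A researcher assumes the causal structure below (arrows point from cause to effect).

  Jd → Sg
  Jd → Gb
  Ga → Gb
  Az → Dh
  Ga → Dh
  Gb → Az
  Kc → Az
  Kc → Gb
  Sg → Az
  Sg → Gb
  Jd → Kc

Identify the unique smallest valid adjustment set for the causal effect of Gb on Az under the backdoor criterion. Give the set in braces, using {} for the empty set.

{Kc, Sg}

Variables eligible for adjustment (non-descendants of Gb, excluding Gb and Az): {Ga, Jd, Kc, Sg}.
Backdoor paths from Gb to Az:
  P1: Gb <- Jd -> Sg -> Az
  P2: Gb <- Jd -> Kc -> Az
  P3: Gb <- Sg <- Jd -> Kc -> Az
  P4: Gb <- Sg -> Az
  P5: Gb <- Ga -> Dh <- Az
  P6: Gb <- Kc <- Jd -> Sg -> Az
  P7: Gb <- Kc -> Az
The empty set is not sufficient: P1 (Gb <- Jd -> Sg -> Az) has no collider blocking it and no conditioned non-collider, so it is open.
Try {Kc, Sg}:
  P1: blocked at chain node Sg ∈ conditioning set.
  P2: blocked at chain node Kc ∈ conditioning set.
  P3: blocked at chain node Sg ∈ conditioning set.
  P4: blocked at fork node Sg ∈ conditioning set.
  P5: blocked at collider Dh (neither it nor any descendant is in the conditioning set).
  P6: blocked at chain node Kc ∈ conditioning set.
  P7: blocked at fork node Kc ∈ conditioning set.
{Kc, Sg} contains no descendant of Gb and blocks every backdoor path.
Every element of {Kc, Sg} is needed (dropping Kc leaves P2 open; dropping Sg leaves P1 open), so no proper subset is valid.
Among all size-2 subsets of the eligible variables, only {Kc, Sg} blocks every backdoor path, so it is the unique smallest valid adjustment set.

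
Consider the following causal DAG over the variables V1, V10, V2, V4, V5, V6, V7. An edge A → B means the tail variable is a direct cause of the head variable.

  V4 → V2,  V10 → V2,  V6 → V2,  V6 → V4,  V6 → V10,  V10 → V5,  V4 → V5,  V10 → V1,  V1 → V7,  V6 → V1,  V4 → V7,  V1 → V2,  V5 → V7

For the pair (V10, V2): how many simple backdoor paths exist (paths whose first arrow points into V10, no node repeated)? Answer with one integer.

A backdoor path from V10 to V2 is any simple undirected path whose first edge points into V10 (i.e. leaves V10 via a parent).
Parents of V10: {V6}.
Enumerating:
  P1: V10 <- V6 -> V1 -> V7 <- V4 -> V2
  P2: V10 <- V6 -> V1 -> V7 <- V5 <- V4 -> V2
  P3: V10 <- V6 -> V1 -> V2
  P4: V10 <- V6 -> V4 -> V5 -> V7 <- V1 -> V2
  P5: V10 <- V6 -> V4 -> V7 <- V1 -> V2
  P6: V10 <- V6 -> V4 -> V2
  P7: V10 <- V6 -> V2
That exhausts the simple backdoor paths. Count: 7.

7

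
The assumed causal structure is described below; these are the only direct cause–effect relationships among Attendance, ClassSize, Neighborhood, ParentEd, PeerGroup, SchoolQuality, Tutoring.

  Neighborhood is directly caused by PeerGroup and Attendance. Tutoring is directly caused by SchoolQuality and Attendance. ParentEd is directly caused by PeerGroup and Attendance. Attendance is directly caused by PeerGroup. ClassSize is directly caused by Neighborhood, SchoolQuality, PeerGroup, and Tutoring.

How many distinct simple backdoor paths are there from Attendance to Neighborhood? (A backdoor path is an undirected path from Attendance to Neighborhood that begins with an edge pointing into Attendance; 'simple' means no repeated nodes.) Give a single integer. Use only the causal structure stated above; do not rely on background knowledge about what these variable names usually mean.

2

A backdoor path from Attendance to Neighborhood is any simple undirected path whose first edge points into Attendance (i.e. leaves Attendance via a parent).
Parents of Attendance: {PeerGroup}.
Enumerating:
  P1: Attendance <- PeerGroup -> Neighborhood
  P2: Attendance <- PeerGroup -> ClassSize <- Neighborhood
That exhausts the simple backdoor paths. Count: 2.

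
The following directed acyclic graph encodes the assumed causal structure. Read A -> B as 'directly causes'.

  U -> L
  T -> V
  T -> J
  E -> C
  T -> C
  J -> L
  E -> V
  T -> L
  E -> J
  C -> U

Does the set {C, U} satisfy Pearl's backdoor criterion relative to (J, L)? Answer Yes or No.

No

Backdoor paths from J to L (paths whose first edge points into J):
  P1: J <- E -> V <- T -> C -> U -> L
  P2: J <- E -> V <- T -> L
  P3: J <- E -> C <- T -> L
  P4: J <- E -> C -> U -> L
  P5: J <- T -> V <- E -> C -> U -> L
  P6: J <- T -> C -> U -> L
  P7: J <- T -> L
Condition 1 (no descendant of J in the set): holds — descendants of J are {L}; none are in {C, U}.
Condition 2 (every backdoor path blocked by {C, U}):
  P1: blocked at collider V (neither it nor any descendant is in the conditioning set).
  P2: blocked at collider V (neither it nor any descendant is in the conditioning set).
  P3: open — collider(s) C are conditioned on (or have a conditioned descendant) and no non-collider on the path is in the set.
  P4: blocked at chain node C ∈ conditioning set.
  P5: blocked at collider V (neither it nor any descendant is in the conditioning set).
  P6: blocked at chain node C ∈ conditioning set.
  P7: open — no interior node is in the conditioning set.
{C, U} does not satisfy the backdoor criterion.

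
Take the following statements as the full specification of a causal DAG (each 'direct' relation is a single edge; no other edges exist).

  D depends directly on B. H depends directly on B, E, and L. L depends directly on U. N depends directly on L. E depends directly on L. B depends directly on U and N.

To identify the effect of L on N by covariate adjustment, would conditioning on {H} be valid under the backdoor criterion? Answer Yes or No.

Backdoor paths from L to N (paths whose first edge points into L):
  P1: L <- U -> B <- N
Condition 1 (no descendant of L in the set): FAILS — H is a descendant of L.
Condition 2 (every backdoor path blocked by {H}):
  P1: open — collider(s) B are conditioned on (or have a conditioned descendant) and no non-collider on the path is in the set.
{H} does not satisfy the backdoor criterion.

No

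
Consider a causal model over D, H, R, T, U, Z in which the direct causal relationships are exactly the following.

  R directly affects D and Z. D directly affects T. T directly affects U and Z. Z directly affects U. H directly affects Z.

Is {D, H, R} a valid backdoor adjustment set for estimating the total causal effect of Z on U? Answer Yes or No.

Backdoor paths from Z to U (paths whose first edge points into Z):
  P1: Z <- R -> D -> T -> U
  P2: Z <- T -> U
Condition 1 (no descendant of Z in the set): holds — descendants of Z are {U}; none are in {D, H, R}.
Condition 2 (every backdoor path blocked by {D, H, R}):
  P1: blocked at fork node R ∈ conditioning set.
  P2: open — no interior node is in the conditioning set.
{D, H, R} does not satisfy the backdoor criterion.

No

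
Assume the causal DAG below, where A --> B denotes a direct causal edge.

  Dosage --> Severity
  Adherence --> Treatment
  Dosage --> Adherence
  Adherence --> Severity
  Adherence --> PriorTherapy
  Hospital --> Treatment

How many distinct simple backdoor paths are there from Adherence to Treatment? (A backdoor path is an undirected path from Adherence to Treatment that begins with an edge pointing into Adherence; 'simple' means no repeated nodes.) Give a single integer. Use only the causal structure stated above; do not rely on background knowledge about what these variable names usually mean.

A backdoor path from Adherence to Treatment is any simple undirected path whose first edge points into Adherence (i.e. leaves Adherence via a parent).
Parents of Adherence: {Dosage}.
No simple path from any parent of Adherence reaches Treatment without revisiting Adherence, so there are no backdoor paths.

0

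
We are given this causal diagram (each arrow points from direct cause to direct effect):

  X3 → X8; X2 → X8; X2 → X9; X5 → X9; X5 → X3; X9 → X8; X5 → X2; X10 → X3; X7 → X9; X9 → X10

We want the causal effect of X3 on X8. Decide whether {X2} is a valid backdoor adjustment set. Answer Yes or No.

No

Backdoor paths from X3 to X8 (paths whose first edge points into X3):
  P1: X3 <- X5 -> X2 -> X9 -> X8
  P2: X3 <- X5 -> X2 -> X8
  P3: X3 <- X5 -> X9 <- X2 -> X8
  P4: X3 <- X5 -> X9 -> X8
  P5: X3 <- X10 <- X9 <- X5 -> X2 -> X8
  P6: X3 <- X10 <- X9 <- X2 -> X8
  P7: X3 <- X10 <- X9 -> X8
Condition 1 (no descendant of X3 in the set): holds — descendants of X3 are {X8}; none are in {X2}.
Condition 2 (every backdoor path blocked by {X2}):
  P1: blocked at chain node X2 ∈ conditioning set.
  P2: blocked at chain node X2 ∈ conditioning set.
  P3: blocked at collider X9 (neither it nor any descendant is in the conditioning set).
  P4: open — no interior node is in the conditioning set.
  P5: blocked at chain node X2 ∈ conditioning set.
  P6: blocked at fork node X2 ∈ conditioning set.
  P7: open — no interior node is in the conditioning set.
{X2} does not satisfy the backdoor criterion.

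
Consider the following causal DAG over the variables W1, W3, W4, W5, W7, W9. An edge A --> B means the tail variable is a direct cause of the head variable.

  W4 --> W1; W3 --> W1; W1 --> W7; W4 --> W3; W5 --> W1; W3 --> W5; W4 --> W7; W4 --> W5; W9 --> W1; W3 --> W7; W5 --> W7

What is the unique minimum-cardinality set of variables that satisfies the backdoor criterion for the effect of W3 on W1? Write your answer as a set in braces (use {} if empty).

Variables eligible for adjustment (non-descendants of W3, excluding W3 and W1): {W4, W9}.
Backdoor paths from W3 to W1:
  P1: W3 <- W4 -> W5 -> W1
  P2: W3 <- W4 -> W5 -> W7 <- W1
  P3: W3 <- W4 -> W1
  P4: W3 <- W4 -> W7 <- W5 -> W1
  P5: W3 <- W4 -> W7 <- W1
The empty set is not sufficient: P1 (W3 <- W4 -> W5 -> W1) has no collider blocking it and no conditioned non-collider, so it is open.
Try {W4}:
  P1: blocked at fork node W4 ∈ conditioning set.
  P2: blocked at fork node W4 ∈ conditioning set.
  P3: blocked at fork node W4 ∈ conditioning set.
  P4: blocked at fork node W4 ∈ conditioning set.
  P5: blocked at fork node W4 ∈ conditioning set.
{W4} contains no descendant of W3 and blocks every backdoor path.
No other singleton works — e.g. {W9} leaves P1 open — so {W4} is the unique smallest valid adjustment set.

{W4}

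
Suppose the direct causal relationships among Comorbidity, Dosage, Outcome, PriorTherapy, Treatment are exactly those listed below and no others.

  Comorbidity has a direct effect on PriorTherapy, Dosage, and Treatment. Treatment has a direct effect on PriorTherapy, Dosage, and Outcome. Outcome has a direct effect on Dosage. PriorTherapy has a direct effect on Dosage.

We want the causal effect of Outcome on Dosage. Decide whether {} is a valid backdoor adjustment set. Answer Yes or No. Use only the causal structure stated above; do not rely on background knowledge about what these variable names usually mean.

Backdoor paths from Outcome to Dosage (paths whose first edge points into Outcome):
  P1: Outcome <- Treatment <- Comorbidity -> PriorTherapy -> Dosage
  P2: Outcome <- Treatment <- Comorbidity -> Dosage
  P3: Outcome <- Treatment -> PriorTherapy <- Comorbidity -> Dosage
  P4: Outcome <- Treatment -> PriorTherapy -> Dosage
  P5: Outcome <- Treatment -> Dosage
Condition 1 (no descendant of Outcome in the set): holds — descendants of Outcome are {Dosage}; none are in {}.
Condition 2 (every backdoor path blocked by {}):
  P1: open — no interior node is in the conditioning set.
  P2: open — no interior node is in the conditioning set.
  P3: blocked at collider PriorTherapy (neither it nor any descendant is in the conditioning set).
  P4: open — no interior node is in the conditioning set.
  P5: open — no interior node is in the conditioning set.
{} does not satisfy the backdoor criterion.

No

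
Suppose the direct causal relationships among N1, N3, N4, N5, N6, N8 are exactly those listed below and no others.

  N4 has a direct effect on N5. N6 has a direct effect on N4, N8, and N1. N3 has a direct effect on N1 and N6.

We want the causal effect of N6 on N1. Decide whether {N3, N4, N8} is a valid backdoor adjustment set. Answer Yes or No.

Backdoor paths from N6 to N1 (paths whose first edge points into N6):
  P1: N6 <- N3 -> N1
Condition 1 (no descendant of N6 in the set): FAILS — N4 and N8 are descendants of N6.
Condition 2 (every backdoor path blocked by {N3, N4, N8}):
  P1: blocked at fork node N3 ∈ conditioning set.
{N3, N4, N8} does not satisfy the backdoor criterion.

No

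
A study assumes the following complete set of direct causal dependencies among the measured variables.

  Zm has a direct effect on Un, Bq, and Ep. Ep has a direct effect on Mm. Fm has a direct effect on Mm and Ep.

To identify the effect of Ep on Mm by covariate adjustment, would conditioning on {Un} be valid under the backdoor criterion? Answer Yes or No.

No

Backdoor paths from Ep to Mm (paths whose first edge points into Ep):
  P1: Ep <- Fm -> Mm
Condition 1 (no descendant of Ep in the set): holds — descendants of Ep are {Mm}; none are in {Un}.
Condition 2 (every backdoor path blocked by {Un}):
  P1: open — no interior node is in the conditioning set.
{Un} does not satisfy the backdoor criterion.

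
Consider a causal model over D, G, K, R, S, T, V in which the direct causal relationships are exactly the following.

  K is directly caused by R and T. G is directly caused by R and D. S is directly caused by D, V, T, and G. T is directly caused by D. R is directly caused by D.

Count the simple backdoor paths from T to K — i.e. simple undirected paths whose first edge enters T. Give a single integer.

A backdoor path from T to K is any simple undirected path whose first edge points into T (i.e. leaves T via a parent).
Parents of T: {D}.
Enumerating:
  P1: T <- D -> R -> K
  P2: T <- D -> G <- R -> K
  P3: T <- D -> S <- G <- R -> K
That exhausts the simple backdoor paths. Count: 3.

3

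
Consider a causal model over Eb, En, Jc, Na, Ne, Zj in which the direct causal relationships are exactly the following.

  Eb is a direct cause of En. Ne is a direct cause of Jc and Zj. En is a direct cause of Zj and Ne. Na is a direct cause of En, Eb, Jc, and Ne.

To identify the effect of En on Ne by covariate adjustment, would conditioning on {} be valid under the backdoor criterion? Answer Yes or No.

Backdoor paths from En to Ne (paths whose first edge points into En):
  P1: En <- Na -> Ne
  P2: En <- Na -> Jc <- Ne
  P3: En <- Eb <- Na -> Ne
  P4: En <- Eb <- Na -> Jc <- Ne
Condition 1 (no descendant of En in the set): holds — descendants of En are {Jc, Ne, Zj}; none are in {}.
Condition 2 (every backdoor path blocked by {}):
  P1: open — no interior node is in the conditioning set.
  P2: blocked at collider Jc (neither it nor any descendant is in the conditioning set).
  P3: open — no interior node is in the conditioning set.
  P4: blocked at collider Jc (neither it nor any descendant is in the conditioning set).
{} does not satisfy the backdoor criterion.

No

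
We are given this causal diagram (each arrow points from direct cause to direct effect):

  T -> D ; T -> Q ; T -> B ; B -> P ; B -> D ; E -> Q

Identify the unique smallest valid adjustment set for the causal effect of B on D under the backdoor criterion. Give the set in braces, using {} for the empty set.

{T}

Variables eligible for adjustment (non-descendants of B, excluding B and D): {E, Q, T}.
Backdoor paths from B to D:
  P1: B <- T -> D
The empty set is not sufficient: P1 (B <- T -> D) has no collider blocking it and no conditioned non-collider, so it is open.
Try {T}:
  P1: blocked at fork node T ∈ conditioning set.
{T} contains no descendant of B and blocks every backdoor path.
No other singleton works — e.g. {E} leaves P1 open — so {T} is the unique smallest valid adjustment set.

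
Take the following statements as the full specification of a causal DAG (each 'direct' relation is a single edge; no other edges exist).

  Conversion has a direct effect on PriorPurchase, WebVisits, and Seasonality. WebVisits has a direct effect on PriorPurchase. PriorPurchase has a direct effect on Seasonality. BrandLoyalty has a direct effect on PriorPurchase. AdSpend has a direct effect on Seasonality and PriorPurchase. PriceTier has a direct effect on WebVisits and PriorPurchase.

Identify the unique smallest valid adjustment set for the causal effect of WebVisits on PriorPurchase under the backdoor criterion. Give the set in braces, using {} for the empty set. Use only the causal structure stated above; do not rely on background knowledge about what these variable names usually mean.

{Conversion, PriceTier}

Variables eligible for adjustment (non-descendants of WebVisits, excluding WebVisits and PriorPurchase): {AdSpend, BrandLoyalty, Conversion, PriceTier}.
Backdoor paths from WebVisits to PriorPurchase:
  P1: WebVisits <- PriceTier -> PriorPurchase
  P2: WebVisits <- Conversion -> PriorPurchase
  P3: WebVisits <- Conversion -> Seasonality <- AdSpend -> PriorPurchase
  P4: WebVisits <- Conversion -> Seasonality <- PriorPurchase
The empty set is not sufficient: P1 (WebVisits <- PriceTier -> PriorPurchase) has no collider blocking it and no conditioned non-collider, so it is open.
Try {Conversion, PriceTier}:
  P1: blocked at fork node PriceTier ∈ conditioning set.
  P2: blocked at fork node Conversion ∈ conditioning set.
  P3: blocked at fork node Conversion ∈ conditioning set.
  P4: blocked at fork node Conversion ∈ conditioning set.
{Conversion, PriceTier} contains no descendant of WebVisits and blocks every backdoor path.
Every element of {Conversion, PriceTier} is needed (dropping Conversion leaves P2 open; dropping PriceTier leaves P1 open), so no proper subset is valid.
Among all size-2 subsets of the eligible variables, only {Conversion, PriceTier} blocks every backdoor path, so it is the unique smallest valid adjustment set.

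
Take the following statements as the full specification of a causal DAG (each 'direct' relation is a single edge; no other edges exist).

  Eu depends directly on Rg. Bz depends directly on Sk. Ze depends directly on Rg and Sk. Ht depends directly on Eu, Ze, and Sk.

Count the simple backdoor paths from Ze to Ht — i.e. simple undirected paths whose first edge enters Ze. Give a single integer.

A backdoor path from Ze to Ht is any simple undirected path whose first edge points into Ze (i.e. leaves Ze via a parent).
Parents of Ze: {Rg, Sk}.
Enumerating:
  P1: Ze <- Sk -> Ht
  P2: Ze <- Rg -> Eu -> Ht
That exhausts the simple backdoor paths. Count: 2.

2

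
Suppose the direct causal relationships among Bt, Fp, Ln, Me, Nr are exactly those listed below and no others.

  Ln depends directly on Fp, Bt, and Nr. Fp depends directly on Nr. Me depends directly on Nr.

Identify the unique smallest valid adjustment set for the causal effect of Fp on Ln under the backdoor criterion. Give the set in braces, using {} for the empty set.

{Nr}

Variables eligible for adjustment (non-descendants of Fp, excluding Fp and Ln): {Bt, Me, Nr}.
Backdoor paths from Fp to Ln:
  P1: Fp <- Nr -> Ln
The empty set is not sufficient: P1 (Fp <- Nr -> Ln) has no collider blocking it and no conditioned non-collider, so it is open.
Try {Nr}:
  P1: blocked at fork node Nr ∈ conditioning set.
{Nr} contains no descendant of Fp and blocks every backdoor path.
No other singleton works — e.g. {Bt} leaves P1 open — so {Nr} is the unique smallest valid adjustment set.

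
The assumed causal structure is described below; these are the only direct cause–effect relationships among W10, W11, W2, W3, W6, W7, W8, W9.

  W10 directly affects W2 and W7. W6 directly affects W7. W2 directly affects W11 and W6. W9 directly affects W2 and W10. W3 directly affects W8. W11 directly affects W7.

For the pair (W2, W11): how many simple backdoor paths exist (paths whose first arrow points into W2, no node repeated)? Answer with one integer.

2

A backdoor path from W2 to W11 is any simple undirected path whose first edge points into W2 (i.e. leaves W2 via a parent).
Parents of W2: {W10, W9}.
Enumerating:
  P1: W2 <- W9 -> W10 -> W7 <- W11
  P2: W2 <- W10 -> W7 <- W11
That exhausts the simple backdoor paths. Count: 2.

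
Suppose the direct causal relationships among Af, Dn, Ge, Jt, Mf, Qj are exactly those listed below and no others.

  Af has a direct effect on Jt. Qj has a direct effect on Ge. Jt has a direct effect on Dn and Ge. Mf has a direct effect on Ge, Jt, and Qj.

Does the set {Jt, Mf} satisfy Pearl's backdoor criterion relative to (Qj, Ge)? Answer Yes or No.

Yes

Backdoor paths from Qj to Ge (paths whose first edge points into Qj):
  P1: Qj <- Mf -> Jt -> Ge
  P2: Qj <- Mf -> Ge
Condition 1 (no descendant of Qj in the set): holds — descendants of Qj are {Ge}; none are in {Jt, Mf}.
Condition 2 (every backdoor path blocked by {Jt, Mf}):
  P1: blocked at fork node Mf ∈ conditioning set.
  P2: blocked at fork node Mf ∈ conditioning set.
{Jt, Mf} satisfies the backdoor criterion.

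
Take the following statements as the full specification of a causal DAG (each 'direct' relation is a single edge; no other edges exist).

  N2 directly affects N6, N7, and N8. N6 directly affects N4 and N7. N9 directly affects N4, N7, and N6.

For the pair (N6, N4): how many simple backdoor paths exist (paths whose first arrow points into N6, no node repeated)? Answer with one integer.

A backdoor path from N6 to N4 is any simple undirected path whose first edge points into N6 (i.e. leaves N6 via a parent).
Parents of N6: {N2, N9}.
Enumerating:
  P1: N6 <- N9 -> N4
  P2: N6 <- N2 -> N7 <- N9 -> N4
That exhausts the simple backdoor paths. Count: 2.

2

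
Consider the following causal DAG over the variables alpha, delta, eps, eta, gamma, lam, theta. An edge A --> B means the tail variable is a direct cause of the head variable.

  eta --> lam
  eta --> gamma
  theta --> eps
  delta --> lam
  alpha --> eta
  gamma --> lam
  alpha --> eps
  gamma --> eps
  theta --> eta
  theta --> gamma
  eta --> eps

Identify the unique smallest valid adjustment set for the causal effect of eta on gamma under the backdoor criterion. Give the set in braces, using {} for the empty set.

Variables eligible for adjustment (non-descendants of eta, excluding eta and gamma): {alpha, delta, theta}.
Backdoor paths from eta to gamma:
  P1: eta <- alpha -> eps <- theta -> gamma
  P2: eta <- alpha -> eps <- gamma
  P3: eta <- theta -> gamma
  P4: eta <- theta -> eps <- gamma
The empty set is not sufficient: P3 (eta <- theta -> gamma) has no collider blocking it and no conditioned non-collider, so it is open.
Try {theta}:
  P1: blocked at collider eps (neither it nor any descendant is in the conditioning set).
  P2: blocked at collider eps (neither it nor any descendant is in the conditioning set).
  P3: blocked at fork node theta ∈ conditioning set.
  P4: blocked at fork node theta ∈ conditioning set.
{theta} contains no descendant of eta and blocks every backdoor path.
No other singleton works — e.g. {alpha} leaves P3 open — so {theta} is the unique smallest valid adjustment set.

{theta}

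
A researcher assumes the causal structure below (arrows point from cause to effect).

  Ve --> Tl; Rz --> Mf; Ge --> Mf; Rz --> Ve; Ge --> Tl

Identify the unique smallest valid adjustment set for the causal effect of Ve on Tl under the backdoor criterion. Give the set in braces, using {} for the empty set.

{}

Variables eligible for adjustment (non-descendants of Ve, excluding Ve and Tl): {Ge, Mf, Rz}.
Backdoor paths from Ve to Tl:
  P1: Ve <- Rz -> Mf <- Ge -> Tl
Each backdoor path contains an unconditioned collider, so every path is already blocked with the empty conditioning set:
  P1: blocked at collider Mf (neither it nor any descendant is in the conditioning set).
The empty set is therefore the unique smallest valid set.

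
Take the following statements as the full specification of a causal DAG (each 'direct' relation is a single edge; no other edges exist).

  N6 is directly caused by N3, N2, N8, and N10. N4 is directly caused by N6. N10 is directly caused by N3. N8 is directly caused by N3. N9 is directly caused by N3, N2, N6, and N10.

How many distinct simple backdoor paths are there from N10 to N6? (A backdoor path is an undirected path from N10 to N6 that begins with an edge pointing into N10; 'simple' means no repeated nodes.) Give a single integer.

A backdoor path from N10 to N6 is any simple undirected path whose first edge points into N10 (i.e. leaves N10 via a parent).
Parents of N10: {N3}.
Enumerating:
  P1: N10 <- N3 -> N8 -> N6
  P2: N10 <- N3 -> N6
  P3: N10 <- N3 -> N9 <- N2 -> N6
  P4: N10 <- N3 -> N9 <- N6
That exhausts the simple backdoor paths. Count: 4.

4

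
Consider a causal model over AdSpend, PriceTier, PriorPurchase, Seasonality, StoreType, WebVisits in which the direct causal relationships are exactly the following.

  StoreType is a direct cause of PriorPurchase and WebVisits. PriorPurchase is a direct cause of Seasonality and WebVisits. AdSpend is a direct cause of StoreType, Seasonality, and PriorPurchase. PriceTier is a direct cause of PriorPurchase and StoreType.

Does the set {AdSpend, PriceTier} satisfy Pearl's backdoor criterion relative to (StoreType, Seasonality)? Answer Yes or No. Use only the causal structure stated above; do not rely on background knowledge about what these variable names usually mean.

Backdoor paths from StoreType to Seasonality (paths whose first edge points into StoreType):
  P1: StoreType <- PriceTier -> PriorPurchase <- AdSpend -> Seasonality
  P2: StoreType <- PriceTier -> PriorPurchase -> Seasonality
  P3: StoreType <- AdSpend -> PriorPurchase -> Seasonality
  P4: StoreType <- AdSpend -> Seasonality
Condition 1 (no descendant of StoreType in the set): holds — descendants of StoreType are {PriorPurchase, Seasonality, WebVisits}; none are in {AdSpend, PriceTier}.
Condition 2 (every backdoor path blocked by {AdSpend, PriceTier}):
  P1: blocked at fork node PriceTier ∈ conditioning set.
  P2: blocked at fork node PriceTier ∈ conditioning set.
  P3: blocked at fork node AdSpend ∈ conditioning set.
  P4: blocked at fork node AdSpend ∈ conditioning set.
{AdSpend, PriceTier} satisfies the backdoor criterion.

Yes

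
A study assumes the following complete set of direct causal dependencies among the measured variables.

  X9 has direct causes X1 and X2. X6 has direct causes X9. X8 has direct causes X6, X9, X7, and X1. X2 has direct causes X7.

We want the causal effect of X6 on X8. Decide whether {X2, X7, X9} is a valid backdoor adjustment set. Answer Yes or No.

Backdoor paths from X6 to X8 (paths whose first edge points into X6):
  P1: X6 <- X9 <- X2 <- X7 -> X8
  P2: X6 <- X9 <- X1 -> X8
  P3: X6 <- X9 -> X8
Condition 1 (no descendant of X6 in the set): holds — descendants of X6 are {X8}; none are in {X2, X7, X9}.
Condition 2 (every backdoor path blocked by {X2, X7, X9}):
  P1: blocked at chain node X9 ∈ conditioning set.
  P2: blocked at chain node X9 ∈ conditioning set.
  P3: blocked at fork node X9 ∈ conditioning set.
{X2, X7, X9} satisfies the backdoor criterion.

Yes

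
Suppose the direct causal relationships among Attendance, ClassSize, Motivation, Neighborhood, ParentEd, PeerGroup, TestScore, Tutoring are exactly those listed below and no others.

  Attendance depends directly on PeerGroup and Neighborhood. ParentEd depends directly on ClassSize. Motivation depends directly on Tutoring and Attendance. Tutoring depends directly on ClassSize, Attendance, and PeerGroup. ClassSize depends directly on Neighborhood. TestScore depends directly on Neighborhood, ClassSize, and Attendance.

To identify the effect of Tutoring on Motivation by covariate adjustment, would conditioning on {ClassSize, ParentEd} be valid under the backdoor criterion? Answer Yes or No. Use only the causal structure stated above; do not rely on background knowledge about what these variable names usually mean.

No

Backdoor paths from Tutoring to Motivation (paths whose first edge points into Tutoring):
  P1: Tutoring <- PeerGroup -> Attendance -> Motivation
  P2: Tutoring <- ClassSize <- Neighborhood -> Attendance -> Motivation
  P3: Tutoring <- ClassSize <- Neighborhood -> TestScore <- Attendance -> Motivation
  P4: Tutoring <- ClassSize -> TestScore <- Neighborhood -> Attendance -> Motivation
  P5: Tutoring <- ClassSize -> TestScore <- Attendance -> Motivation
  P6: Tutoring <- Attendance -> Motivation
Condition 1 (no descendant of Tutoring in the set): holds — descendants of Tutoring are {Motivation}; none are in {ClassSize, ParentEd}.
Condition 2 (every backdoor path blocked by {ClassSize, ParentEd}):
  P1: open — no interior node is in the conditioning set.
  P2: blocked at chain node ClassSize ∈ conditioning set.
  P3: blocked at chain node ClassSize ∈ conditioning set.
  P4: blocked at fork node ClassSize ∈ conditioning set.
  P5: blocked at fork node ClassSize ∈ conditioning set.
  P6: open — no interior node is in the conditioning set.
{ClassSize, ParentEd} does not satisfy the backdoor criterion.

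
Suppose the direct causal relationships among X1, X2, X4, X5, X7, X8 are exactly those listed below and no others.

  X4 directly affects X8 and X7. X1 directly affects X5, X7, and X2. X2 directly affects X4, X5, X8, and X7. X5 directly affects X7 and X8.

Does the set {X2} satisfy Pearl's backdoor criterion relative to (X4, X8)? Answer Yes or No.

Backdoor paths from X4 to X8 (paths whose first edge points into X4):
  P1: X4 <- X2 <- X1 -> X5 -> X8
  P2: X4 <- X2 <- X1 -> X7 <- X5 -> X8
  P3: X4 <- X2 -> X5 -> X8
  P4: X4 <- X2 -> X8
  P5: X4 <- X2 -> X7 <- X1 -> X5 -> X8
  P6: X4 <- X2 -> X7 <- X5 -> X8
Condition 1 (no descendant of X4 in the set): holds — descendants of X4 are {X7, X8}; none are in {X2}.
Condition 2 (every backdoor path blocked by {X2}):
  P1: blocked at chain node X2 ∈ conditioning set.
  P2: blocked at chain node X2 ∈ conditioning set.
  P3: blocked at fork node X2 ∈ conditioning set.
  P4: blocked at fork node X2 ∈ conditioning set.
  P5: blocked at fork node X2 ∈ conditioning set.
  P6: blocked at fork node X2 ∈ conditioning set.
{X2} satisfies the backdoor criterion.

Yes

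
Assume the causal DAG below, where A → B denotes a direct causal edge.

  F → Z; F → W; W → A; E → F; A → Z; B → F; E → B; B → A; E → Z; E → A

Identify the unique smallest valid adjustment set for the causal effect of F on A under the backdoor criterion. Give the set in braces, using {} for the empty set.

{B, E}

Variables eligible for adjustment (non-descendants of F, excluding F and A): {B, E}.
Backdoor paths from F to A:
  P1: F <- E -> B -> A
  P2: F <- E -> A
  P3: F <- E -> Z <- A
  P4: F <- B <- E -> A
  P5: F <- B <- E -> Z <- A
  P6: F <- B -> A
The empty set is not sufficient: P1 (F <- E -> B -> A) has no collider blocking it and no conditioned non-collider, so it is open.
Try {B, E}:
  P1: blocked at fork node E ∈ conditioning set.
  P2: blocked at fork node E ∈ conditioning set.
  P3: blocked at fork node E ∈ conditioning set.
  P4: blocked at chain node B ∈ conditioning set.
  P5: blocked at chain node B ∈ conditioning set.
  P6: blocked at fork node B ∈ conditioning set.
{B, E} contains no descendant of F and blocks every backdoor path.
Every element of {B, E} is needed (dropping B leaves P6 open; dropping E leaves P2 open), so no proper subset is valid.
Among all size-2 subsets of the eligible variables, only {B, E} blocks every backdoor path, so it is the unique smallest valid adjustment set.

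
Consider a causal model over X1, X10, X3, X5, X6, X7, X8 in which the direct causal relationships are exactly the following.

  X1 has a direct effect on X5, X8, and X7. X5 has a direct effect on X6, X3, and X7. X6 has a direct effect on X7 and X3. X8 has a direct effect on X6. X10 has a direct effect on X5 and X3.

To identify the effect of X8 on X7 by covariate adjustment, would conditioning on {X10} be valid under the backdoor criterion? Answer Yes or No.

No

Backdoor paths from X8 to X7 (paths whose first edge points into X8):
  P1: X8 <- X1 -> X5 <- X10 -> X3 <- X6 -> X7
  P2: X8 <- X1 -> X5 -> X6 -> X7
  P3: X8 <- X1 -> X5 -> X3 <- X6 -> X7
  P4: X8 <- X1 -> X5 -> X7
  P5: X8 <- X1 -> X7
Condition 1 (no descendant of X8 in the set): holds — descendants of X8 are {X3, X6, X7}; none are in {X10}.
Condition 2 (every backdoor path blocked by {X10}):
  P1: blocked at collider X5 (neither it nor any descendant is in the conditioning set).
  P2: open — no interior node is in the conditioning set.
  P3: blocked at collider X3 (neither it nor any descendant is in the conditioning set).
  P4: open — no interior node is in the conditioning set.
  P5: open — no interior node is in the conditioning set.
{X10} does not satisfy the backdoor criterion.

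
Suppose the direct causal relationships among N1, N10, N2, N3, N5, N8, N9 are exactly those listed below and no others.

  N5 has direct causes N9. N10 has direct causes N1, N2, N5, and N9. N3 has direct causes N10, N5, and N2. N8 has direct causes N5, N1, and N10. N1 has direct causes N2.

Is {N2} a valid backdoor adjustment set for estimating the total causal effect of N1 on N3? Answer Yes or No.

Yes

Backdoor paths from N1 to N3 (paths whose first edge points into N1):
  P1: N1 <- N2 -> N10 <- N9 -> N5 -> N3
  P2: N1 <- N2 -> N10 <- N5 -> N3
  P3: N1 <- N2 -> N10 -> N8 <- N5 -> N3
  P4: N1 <- N2 -> N10 -> N3
  P5: N1 <- N2 -> N3
Condition 1 (no descendant of N1 in the set): holds — descendants of N1 are {N10, N3, N8}; none are in {N2}.
Condition 2 (every backdoor path blocked by {N2}):
  P1: blocked at fork node N2 ∈ conditioning set.
  P2: blocked at fork node N2 ∈ conditioning set.
  P3: blocked at fork node N2 ∈ conditioning set.
  P4: blocked at fork node N2 ∈ conditioning set.
  P5: blocked at fork node N2 ∈ conditioning set.
{N2} satisfies the backdoor criterion.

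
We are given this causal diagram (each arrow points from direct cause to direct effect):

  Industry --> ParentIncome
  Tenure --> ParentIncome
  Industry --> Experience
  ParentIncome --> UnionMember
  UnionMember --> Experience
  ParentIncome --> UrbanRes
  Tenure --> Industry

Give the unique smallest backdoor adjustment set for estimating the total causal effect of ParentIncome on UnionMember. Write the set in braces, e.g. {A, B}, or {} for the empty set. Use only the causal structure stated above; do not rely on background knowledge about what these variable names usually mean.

{}

Variables eligible for adjustment (non-descendants of ParentIncome, excluding ParentIncome and UnionMember): {Industry, Tenure}.
Backdoor paths from ParentIncome to UnionMember:
  P1: ParentIncome <- Tenure -> Industry -> Experience <- UnionMember
  P2: ParentIncome <- Industry -> Experience <- UnionMember
Each backdoor path contains an unconditioned collider, so every path is already blocked with the empty conditioning set:
  P1: blocked at collider Experience (neither it nor any descendant is in the conditioning set).
  P2: blocked at collider Experience (neither it nor any descendant is in the conditioning set).
The empty set is therefore the unique smallest valid set.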